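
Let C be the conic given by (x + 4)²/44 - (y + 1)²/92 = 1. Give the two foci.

Center (-4, -1). The positive term is the x-term, so the transverse axis is horizontal; a² = 44, b² = 92.
c² = a² + b² = 44 + 92 = 136, so c = 2√34.
Foci lie on the horizontal axis through the center: (h ± c, k).

(-4 - 2√34, -1) and (-4 + 2√34, -1)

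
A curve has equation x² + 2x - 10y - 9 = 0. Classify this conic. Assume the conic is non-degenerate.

parabola

No xy term. Coefficients of x² and y² are A = 1, C = 0.
Exactly one squared variable ⇒ parabola.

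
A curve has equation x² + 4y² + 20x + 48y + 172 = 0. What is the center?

(x² + 20x) + 4(y² + 12y) = -172
(x + 10)² + 4(y + 6)² = -172 + 100 + 144 = 72
Dividing both sides by 72: (x + 10)²/72 + (y + 6)²/18 = 1
Ellipse with center (-10, -6).

(-10, -6)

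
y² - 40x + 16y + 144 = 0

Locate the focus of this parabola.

Only y is squared. Complete the square in y: (y + 8)² = 40(x - 2).
Vertex (2, -8); 4p = 40 so p = 10. Opens right.
Focus is p units from the vertex along the axis: (h + p, k).

(12, -8)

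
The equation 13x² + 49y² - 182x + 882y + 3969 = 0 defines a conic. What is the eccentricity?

e = 6/7

Group: 13(x² - 14x) + 49(y² + 18y) = -3969
Completing the square gives 13(x - 7)² + 49(y + 9)² = -3969 + 637 + 3969 = 637.
Divide by 637: (x - 7)²/49 + (y + 9)²/13 = 1
Ellipse, center (7, -9), major axis horizontal; a² = 49, b² = 13.
c² = a² - b² = 36, so c = 6.
e = c/a = 6/7.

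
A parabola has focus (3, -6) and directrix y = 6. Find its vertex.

(3, 0)

The vertex is the midpoint between the focus and the directrix along the axis of symmetry.
Axis is vertical (directrix is horizontal). Vertex y-coordinate = (-6 + 6)/2 = 0; x-coordinate = 3.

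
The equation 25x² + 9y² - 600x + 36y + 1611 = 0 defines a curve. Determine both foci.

(12, -14) and (12, 10)

Rearranging, 25(x² - 24x) + 9(y² + 4y) = -1611.
25(x - 12)² + 9(y + 2)² = -1611 + 3600 + 36 = 2025
Dividing both sides by 2025: (x - 12)²/81 + (y + 2)²/225 = 1
Ellipse, center (12, -2), major axis vertical; a² = 225, b² = 81.
c² = a² - b² = 225 - 81 = 144, so c = 12.
Foci lie on the vertical axis through the center: (h, k ± c).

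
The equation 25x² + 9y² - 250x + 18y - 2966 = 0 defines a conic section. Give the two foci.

Rearranging, 25(x² - 10x) + 9(y² + 2y) = 2966.
Complete the square: 25(x - 5)² + 9(y + 1)² = 2966 + 625 + 9 = 3600
Divide by 3600: (x - 5)²/144 + (y + 1)²/400 = 1
Ellipse, center (5, -1), major axis vertical; a² = 400, b² = 144.
c² = a² - b² = 400 - 144 = 256, so c = 16.
Foci lie on the vertical axis through the center: (h, k ± c).

(5, -17) and (5, 15)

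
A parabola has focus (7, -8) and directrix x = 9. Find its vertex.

The vertex is the midpoint between the focus and the directrix along the axis of symmetry.
Axis is horizontal (directrix is vertical). Vertex x-coordinate = (7 + 9)/2 = 8; y-coordinate = -8.

(8, -8)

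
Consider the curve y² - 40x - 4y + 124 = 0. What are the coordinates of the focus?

(13, 2)

Only y is squared. Complete the square in y: (y - 2)² = 40(x - 3).
Vertex (3, 2); 4p = 40 so p = 10. Opens right.
Focus is p units from the vertex along the axis: (h + p, k).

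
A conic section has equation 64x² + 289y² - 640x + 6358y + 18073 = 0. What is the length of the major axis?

34

Rearranging, 64(x² - 10x) + 289(y² + 22y) = -18073.
64(x - 5)² + 289(y + 11)² = -18073 + 1600 + 34969 = 18496
Divide through by 18496 to get (x - 5)²/289 + (y + 11)²/64 = 1.
Ellipse, center (5, -11), major axis horizontal; a² = 289, b² = 64.
a² = 289 so a = 17; the major axis has length 2a = 34.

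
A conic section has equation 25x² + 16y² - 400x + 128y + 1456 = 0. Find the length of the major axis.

10

25(x² - 16x) + 16(y² + 8y) = -1456
Complete the square in x and y: 25(x - 8)² + 16(y + 4)² = -1456 + 1600 + 256 = 400
Divide by 400: (x - 8)²/16 + (y + 4)²/25 = 1
Ellipse, center (8, -4), major axis vertical; a² = 25, b² = 16.
a² = 25 so a = 5; the major axis has length 2a = 10.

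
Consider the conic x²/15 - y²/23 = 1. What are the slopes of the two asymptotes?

√345/15 and -√345/15

Center (0, 0). The positive term is the x-term, so the transverse axis is horizontal; a² = 15, b² = 23.
For a horizontal hyperbola the asymptotes have slope ±b/a.
Here that is ±√23/√15 = ±√345/15.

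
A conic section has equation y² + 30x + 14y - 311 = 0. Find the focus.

Only y is squared. Complete the square in y: (y + 7)² = -30(x - 12).
Vertex (12, -7); 4p = -30 so p = -15/2. Opens left.
Focus is p units from the vertex along the axis: (h + p, k).

(9/2, -7)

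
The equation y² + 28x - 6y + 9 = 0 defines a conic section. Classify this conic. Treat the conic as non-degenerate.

No xy term. Coefficients of x² and y² are A = 0, C = 1.
Exactly one squared variable ⇒ parabola.

parabola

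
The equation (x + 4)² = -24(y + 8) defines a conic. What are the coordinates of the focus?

Vertex (-4, -8); 4p = -24 so p = -6. Opens down.
Focus is p units from the vertex along the axis: (h, k + p).

(-4, -14)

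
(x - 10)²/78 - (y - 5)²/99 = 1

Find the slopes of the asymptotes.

√858/26 and -√858/26

Center (10, 5). The positive term is the x-term, so the transverse axis is horizontal; a² = 78, b² = 99.
For a horizontal hyperbola the asymptotes have slope ±b/a.
Here that is ±3√11/√78 = ±√858/26.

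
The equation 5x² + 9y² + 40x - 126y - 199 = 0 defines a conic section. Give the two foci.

Group the x- and y-terms: 5(x² + 8x) + 9(y² - 14y) = 199
Complete the square: 5(x + 4)² + 9(y - 7)² = 199 + 80 + 441 = 720
Divide by 720: (x + 4)²/144 + (y - 7)²/80 = 1
Ellipse, center (-4, 7), major axis horizontal; a² = 144, b² = 80.
c² = a² - b² = 144 - 80 = 64, so c = 8.
Foci lie on the horizontal axis through the center: (h ± c, k).

(-12, 7) and (4, 7)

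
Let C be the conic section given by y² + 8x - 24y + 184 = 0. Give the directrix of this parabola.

Only y is squared. Complete the square in y: (y - 12)² = -8(x + 5).
Vertex (-5, 12); 4p = -8 so p = -2. Opens left.
Directrix is the vertical line x = h − p = -5 − (-2) = -3.

x = -3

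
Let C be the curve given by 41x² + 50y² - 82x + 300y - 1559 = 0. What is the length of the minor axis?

Group the x- and y-terms: 41(x² - 2x) + 50(y² + 6y) = 1559
41(x - 1)² + 50(y + 3)² = 1559 + 41 + 450 = 2050
Divide through by 2050 to get (x - 1)²/50 + (y + 3)²/41 = 1.
Ellipse, center (1, -3), major axis horizontal; a² = 50, b² = 41.
b² = 41 so b = √41; the minor axis has length 2b = 2√41.

2√41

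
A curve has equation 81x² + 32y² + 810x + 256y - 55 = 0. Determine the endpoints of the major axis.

Collect terms: 81(x² + 10x) + 32(y² + 8y) = 55
Complete the square in x and y: 81(x + 5)² + 32(y + 4)² = 55 + 2025 + 512 = 2592
Divide through by 2592 to get (x + 5)²/32 + (y + 4)²/81 = 1.
Ellipse, center (-5, -4), major axis vertical; a² = 81, b² = 32.
a = 9. Vertices at (h, k ± a).

(-5, -13) and (-5, 5)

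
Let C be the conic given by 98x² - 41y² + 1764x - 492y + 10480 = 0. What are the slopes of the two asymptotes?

Group: 98(x² + 18x) -41(y² + 12y) = -10480
Completing the square gives 98(x + 9)² -41(y + 6)² = -10480 + 7938 - 1476 = -4018.
Dividing both sides by -4018: (y + 6)²/98 - (x + 9)²/41 = 1
Hyperbola, center (-9, -6), transverse axis vertical; a² = 98, b² = 41.
For a vertical hyperbola the asymptotes have slope ±a/b.
Here that is ±7√2/√41 = ±7√82/41.

7√82/41 and -7√82/41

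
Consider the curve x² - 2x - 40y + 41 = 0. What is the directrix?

Only x is squared. Complete the square in x: (x - 1)² = 40(y - 1).
Vertex (1, 1); 4p = 40 so p = 10. Opens up.
Directrix is the horizontal line y = k − p = 1 − (10) = -9.

y = -9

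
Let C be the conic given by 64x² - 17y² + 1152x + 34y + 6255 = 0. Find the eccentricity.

Group: 64(x² + 18x) -17(y² - 2y) = -6255
Complete the square: 64(x + 9)² -17(y - 1)² = -6255 + 5184 - 17 = -1088
Divide by -1088: (y - 1)²/64 - (x + 9)²/17 = 1
Hyperbola, center (-9, 1), transverse axis vertical; a² = 64, b² = 17.
c² = a² + b² = 81, so c = 9.
e = c/a = 9/8.

e = 9/8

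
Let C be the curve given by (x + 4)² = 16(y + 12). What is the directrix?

Vertex (-4, -12); 4p = 16 so p = 4. Opens up.
Directrix is the horizontal line y = k − p = -12 − (4) = -16.

y = -16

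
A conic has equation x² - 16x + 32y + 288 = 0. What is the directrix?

y = 1

Only x is squared. Complete the square in x: (x - 8)² = -32(y + 7).
Vertex (8, -7); 4p = -32 so p = -8. Opens down.
Directrix is the horizontal line y = k − p = -7 − (-8) = 1.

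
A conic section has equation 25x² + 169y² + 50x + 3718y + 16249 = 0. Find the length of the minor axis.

Rearranging, 25(x² + 2x) + 169(y² + 22y) = -16249.
Completing the square gives 25(x + 1)² + 169(y + 11)² = -16249 + 25 + 20449 = 4225.
Divide through by 4225 to get (x + 1)²/169 + (y + 11)²/25 = 1.
Ellipse, center (-1, -11), major axis horizontal; a² = 169, b² = 25.
b² = 25 so b = 5; the minor axis has length 2b = 10.

10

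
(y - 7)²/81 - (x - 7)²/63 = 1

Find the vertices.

Center (7, 7). The positive term is the y-term, so the transverse axis is vertical; a² = 81, b² = 63.
a = 9. Vertices at (h, k ± a).

(7, -2) and (7, 16)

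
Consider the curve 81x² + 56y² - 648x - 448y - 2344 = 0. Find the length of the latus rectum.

112/9

81(x² - 8x) + 56(y² - 8y) = 2344
Completing the square gives 81(x - 4)² + 56(y - 4)² = 2344 + 1296 + 896 = 4536.
Dividing both sides by 4536: (x - 4)²/56 + (y - 4)²/81 = 1
Ellipse, center (4, 4), major axis vertical; a² = 81, b² = 56.
Latus rectum length = 2b²/a = 2·56/9 = 112/9.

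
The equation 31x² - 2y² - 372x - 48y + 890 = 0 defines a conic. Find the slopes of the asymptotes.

Rearranging, 31(x² - 12x) -2(y² + 24y) = -890.
31(x - 6)² -2(y + 12)² = -890 + 1116 - 288 = -62
Divide by -62: (y + 12)²/31 - (x - 6)²/2 = 1
Hyperbola, center (6, -12), transverse axis vertical; a² = 31, b² = 2.
For a vertical hyperbola the asymptotes have slope ±a/b.
Here that is ±√31/√2 = ±√62/2.

√62/2 and -√62/2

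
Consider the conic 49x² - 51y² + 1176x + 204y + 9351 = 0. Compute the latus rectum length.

102/7

49(x² + 24x) -51(y² - 4y) = -9351
Complete the square in x and y: 49(x + 12)² -51(y - 2)² = -9351 + 7056 - 204 = -2499
Divide by -2499: (y - 2)²/49 - (x + 12)²/51 = 1
Hyperbola, center (-12, 2), transverse axis vertical; a² = 49, b² = 51.
Latus rectum length = 2b²/a = 2·51/7 = 102/7.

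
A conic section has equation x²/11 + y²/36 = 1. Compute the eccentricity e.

Center (0, 0). The larger denominator 36 sits under the y-term, so the major axis is vertical; a² = 36, b² = 11.
c² = a² - b² = 25, so c = 5.
e = c/a = 5/6.

e = 5/6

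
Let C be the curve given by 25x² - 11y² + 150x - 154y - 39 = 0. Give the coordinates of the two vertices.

Collect terms: 25(x² + 6x) -11(y² + 14y) = 39
25(x + 3)² -11(y + 7)² = 39 + 225 - 539 = -275
Divide by -275: (y + 7)²/25 - (x + 3)²/11 = 1
Hyperbola, center (-3, -7), transverse axis vertical; a² = 25, b² = 11.
a = 5. Vertices at (h, k ± a).

(-3, -12) and (-3, -2)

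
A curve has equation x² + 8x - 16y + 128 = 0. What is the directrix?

Only x is squared. Complete the square in x: (x + 4)² = 16(y - 7).
Vertex (-4, 7); 4p = 16 so p = 4. Opens up.
Directrix is the horizontal line y = k − p = 7 − (4) = 3.

y = 3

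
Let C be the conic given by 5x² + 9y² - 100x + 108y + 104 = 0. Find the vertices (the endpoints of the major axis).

(-2, -6) and (22, -6)

5(x² - 20x) + 9(y² + 12y) = -104
Complete the square in x and y: 5(x - 10)² + 9(y + 6)² = -104 + 500 + 324 = 720
Dividing both sides by 720: (x - 10)²/144 + (y + 6)²/80 = 1
Ellipse, center (10, -6), major axis horizontal; a² = 144, b² = 80.
a = 12. Vertices at (h ± a, k).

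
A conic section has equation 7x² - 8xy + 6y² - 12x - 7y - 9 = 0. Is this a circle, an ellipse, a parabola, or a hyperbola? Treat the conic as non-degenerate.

A = 7, B = -8, C = 6.
Discriminant B² − 4AC = (-8)² − 4·7·6 = -104.
B² − 4AC < 0 ⇒ ellipse.

ellipse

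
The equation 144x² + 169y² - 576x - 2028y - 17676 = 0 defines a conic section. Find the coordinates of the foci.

144(x² - 4x) + 169(y² - 12y) = 17676
Complete the square in x and y: 144(x - 2)² + 169(y - 6)² = 17676 + 576 + 6084 = 24336
Dividing both sides by 24336: (x - 2)²/169 + (y - 6)²/144 = 1
Ellipse, center (2, 6), major axis horizontal; a² = 169, b² = 144.
c² = a² - b² = 169 - 144 = 25, so c = 5.
Foci lie on the horizontal axis through the center: (h ± c, k).

(-3, 6) and (7, 6)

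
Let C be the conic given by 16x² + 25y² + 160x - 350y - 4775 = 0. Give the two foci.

Rearranging, 16(x² + 10x) + 25(y² - 14y) = 4775.
Complete the square: 16(x + 5)² + 25(y - 7)² = 4775 + 400 + 1225 = 6400
Divide by 6400: (x + 5)²/400 + (y - 7)²/256 = 1
Ellipse, center (-5, 7), major axis horizontal; a² = 400, b² = 256.
c² = a² - b² = 400 - 256 = 144, so c = 12.
Foci lie on the horizontal axis through the center: (h ± c, k).

(-17, 7) and (7, 7)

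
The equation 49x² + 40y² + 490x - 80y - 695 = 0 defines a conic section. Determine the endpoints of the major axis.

(-5, -6) and (-5, 8)

Group: 49(x² + 10x) + 40(y² - 2y) = 695
Complete the square in x and y: 49(x + 5)² + 40(y - 1)² = 695 + 1225 + 40 = 1960
Divide by 1960: (x + 5)²/40 + (y - 1)²/49 = 1
Ellipse, center (-5, 1), major axis vertical; a² = 49, b² = 40.
a = 7. Vertices at (h, k ± a).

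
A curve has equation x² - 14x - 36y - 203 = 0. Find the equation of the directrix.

y = -16

Only x is squared. Complete the square in x: (x - 7)² = 36(y + 7).
Vertex (7, -7); 4p = 36 so p = 9. Opens up.
Directrix is the horizontal line y = k − p = -7 − (9) = -16.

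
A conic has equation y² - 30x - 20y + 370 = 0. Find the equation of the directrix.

x = 3/2

Only y is squared. Complete the square in y: (y - 10)² = 30(x - 9).
Vertex (9, 10); 4p = 30 so p = 15/2. Opens right.
Directrix is the vertical line x = h − p = 9 − (15/2) = 3/2.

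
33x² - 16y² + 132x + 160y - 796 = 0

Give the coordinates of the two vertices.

Group the x- and y-terms: 33(x² + 4x) -16(y² - 10y) = 796
Complete the square in x and y: 33(x + 2)² -16(y - 5)² = 796 + 132 - 400 = 528
Dividing both sides by 528: (x + 2)²/16 - (y - 5)²/33 = 1
Hyperbola, center (-2, 5), transverse axis horizontal; a² = 16, b² = 33.
a = 4. Vertices at (h ± a, k).

(-6, 5) and (2, 5)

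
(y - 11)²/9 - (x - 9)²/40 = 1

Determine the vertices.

Center (9, 11). The positive term is the y-term, so the transverse axis is vertical; a² = 9, b² = 40.
a = 3. Vertices at (h, k ± a).

(9, 8) and (9, 14)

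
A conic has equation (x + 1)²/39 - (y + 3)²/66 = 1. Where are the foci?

(-1 - √105, -3) and (-1 + √105, -3)

Center (-1, -3). The positive term is the x-term, so the transverse axis is horizontal; a² = 39, b² = 66.
c² = a² + b² = 39 + 66 = 105, so c = √105.
Foci lie on the horizontal axis through the center: (h ± c, k).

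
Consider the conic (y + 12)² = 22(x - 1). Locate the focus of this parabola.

(13/2, -12)

Vertex (1, -12); 4p = 22 so p = 11/2. Opens right.
Focus is p units from the vertex along the axis: (h + p, k).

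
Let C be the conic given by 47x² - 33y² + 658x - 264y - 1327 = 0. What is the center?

(-7, -4)

Group: 47(x² + 14x) -33(y² + 8y) = 1327
Complete the square: 47(x + 7)² -33(y + 4)² = 1327 + 2303 - 528 = 3102
Divide through by 3102 to get (x + 7)²/66 - (y + 4)²/94 = 1.
Hyperbola with center (-7, -4).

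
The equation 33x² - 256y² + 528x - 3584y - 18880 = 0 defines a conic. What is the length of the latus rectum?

33/8

Group the x- and y-terms: 33(x² + 16x) -256(y² + 14y) = 18880
Completing the square gives 33(x + 8)² -256(y + 7)² = 18880 + 2112 - 12544 = 8448.
Divide by 8448: (x + 8)²/256 - (y + 7)²/33 = 1
Hyperbola, center (-8, -7), transverse axis horizontal; a² = 256, b² = 33.
Latus rectum length = 2b²/a = 2·33/16 = 33/8.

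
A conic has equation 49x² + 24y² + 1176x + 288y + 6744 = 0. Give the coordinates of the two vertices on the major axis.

(-12, -13) and (-12, 1)

Group the x- and y-terms: 49(x² + 24x) + 24(y² + 12y) = -6744
Complete the square in x and y: 49(x + 12)² + 24(y + 6)² = -6744 + 7056 + 864 = 1176
Dividing both sides by 1176: (x + 12)²/24 + (y + 6)²/49 = 1
Ellipse, center (-12, -6), major axis vertical; a² = 49, b² = 24.
a = 7. Vertices at (h, k ± a).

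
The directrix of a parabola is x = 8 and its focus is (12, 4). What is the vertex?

(10, 4)

The vertex is the midpoint between the focus and the directrix along the axis of symmetry.
Axis is horizontal (directrix is vertical). Vertex x-coordinate = (12 + 8)/2 = 10; y-coordinate = 4.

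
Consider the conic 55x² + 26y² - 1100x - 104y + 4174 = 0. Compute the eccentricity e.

Group the x- and y-terms: 55(x² - 20x) + 26(y² - 4y) = -4174
Complete the square in x and y: 55(x - 10)² + 26(y - 2)² = -4174 + 5500 + 104 = 1430
Divide through by 1430 to get (x - 10)²/26 + (y - 2)²/55 = 1.
Ellipse, center (10, 2), major axis vertical; a² = 55, b² = 26.
c² = a² - b² = 29, so c = √29.
e = c/a = √29/√55 = √1595/55.

e = √1595/55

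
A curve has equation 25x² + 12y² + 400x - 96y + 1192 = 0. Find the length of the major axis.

10√2

Rearranging, 25(x² + 16x) + 12(y² - 8y) = -1192.
25(x + 8)² + 12(y - 4)² = -1192 + 1600 + 192 = 600
Divide by 600: (x + 8)²/24 + (y - 4)²/50 = 1
Ellipse, center (-8, 4), major axis vertical; a² = 50, b² = 24.
a² = 50 so a = 5√2; the major axis has length 2a = 10√2.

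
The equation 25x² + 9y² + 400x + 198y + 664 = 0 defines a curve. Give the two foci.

(-8, -23) and (-8, 1)

Collect terms: 25(x² + 16x) + 9(y² + 22y) = -664
25(x + 8)² + 9(y + 11)² = -664 + 1600 + 1089 = 2025
Divide by 2025: (x + 8)²/81 + (y + 11)²/225 = 1
Ellipse, center (-8, -11), major axis vertical; a² = 225, b² = 81.
c² = a² - b² = 225 - 81 = 144, so c = 12.
Foci lie on the vertical axis through the center: (h, k ± c).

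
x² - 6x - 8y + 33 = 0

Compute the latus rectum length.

8

Only x is squared. Complete the square in x: (x - 3)² = 8(y - 3).
Vertex (3, 3); 4p = 8 so p = 2. Opens up.
Latus rectum length = |4p| = 8.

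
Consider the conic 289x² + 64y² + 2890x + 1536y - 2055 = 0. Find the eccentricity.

Group: 289(x² + 10x) + 64(y² + 24y) = 2055
Complete the square: 289(x + 5)² + 64(y + 12)² = 2055 + 7225 + 9216 = 18496
Dividing both sides by 18496: (x + 5)²/64 + (y + 12)²/289 = 1
Ellipse, center (-5, -12), major axis vertical; a² = 289, b² = 64.
c² = a² - b² = 225, so c = 15.
e = c/a = 15/17.

e = 15/17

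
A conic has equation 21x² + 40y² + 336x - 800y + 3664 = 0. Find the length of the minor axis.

2√42

Rearranging, 21(x² + 16x) + 40(y² - 20y) = -3664.
21(x + 8)² + 40(y - 10)² = -3664 + 1344 + 4000 = 1680
Divide through by 1680 to get (x + 8)²/80 + (y - 10)²/42 = 1.
Ellipse, center (-8, 10), major axis horizontal; a² = 80, b² = 42.
b² = 42 so b = √42; the minor axis has length 2b = 2√42.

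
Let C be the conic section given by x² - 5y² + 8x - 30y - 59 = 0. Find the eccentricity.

(x² + 8x) -5(y² + 6y) = 59
Complete the square: (x + 4)² -5(y + 3)² = 59 + 16 - 45 = 30
Divide by 30: (x + 4)²/30 - (y + 3)²/6 = 1
Hyperbola, center (-4, -3), transverse axis horizontal; a² = 30, b² = 6.
c² = a² + b² = 36, so c = 6.
e = c/a = 6/√30 = √30/5.

e = √30/5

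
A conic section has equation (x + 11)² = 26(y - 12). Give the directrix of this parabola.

y = 11/2

Vertex (-11, 12); 4p = 26 so p = 13/2. Opens up.
Directrix is the horizontal line y = k − p = 12 − (13/2) = 11/2.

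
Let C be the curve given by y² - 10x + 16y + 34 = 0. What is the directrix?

Only y is squared. Complete the square in y: (y + 8)² = 10(x + 3).
Vertex (-3, -8); 4p = 10 so p = 5/2. Opens right.
Directrix is the vertical line x = h − p = -3 − (5/2) = -11/2.

x = -11/2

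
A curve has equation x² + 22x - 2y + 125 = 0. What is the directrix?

Only x is squared. Complete the square in x: (x + 11)² = 2(y - 2).
Vertex (-11, 2); 4p = 2 so p = 1/2. Opens up.
Directrix is the horizontal line y = k − p = 2 − (1/2) = 3/2.

y = 3/2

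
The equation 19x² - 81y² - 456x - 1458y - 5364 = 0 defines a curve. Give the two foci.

(2, -9) and (22, -9)

19(x² - 24x) -81(y² + 18y) = 5364
Complete the square in x and y: 19(x - 12)² -81(y + 9)² = 5364 + 2736 - 6561 = 1539
Divide through by 1539 to get (x - 12)²/81 - (y + 9)²/19 = 1.
Hyperbola, center (12, -9), transverse axis horizontal; a² = 81, b² = 19.
c² = a² + b² = 81 + 19 = 100, so c = 10.
Foci lie on the horizontal axis through the center: (h ± c, k).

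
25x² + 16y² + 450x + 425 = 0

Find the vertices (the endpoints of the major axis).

Group: 25(x² + 18x) + 16y² = -425
Complete the square in x and y: 25(x + 9)² + 16y² = -425 + 2025 + 0 = 1600
Divide through by 1600 to get (x + 9)²/64 + y²/100 = 1.
Ellipse, center (-9, 0), major axis vertical; a² = 100, b² = 64.
a = 10. Vertices at (h, k ± a).

(-9, -10) and (-9, 10)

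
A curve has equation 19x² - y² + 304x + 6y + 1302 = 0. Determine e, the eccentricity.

e = 2√95/19

Rearranging, 19(x² + 16x) -(y² - 6y) = -1302.
Complete the square: 19(x + 8)² -(y - 3)² = -1302 + 1216 - 9 = -95
Divide by -95: (y - 3)²/95 - (x + 8)²/5 = 1
Hyperbola, center (-8, 3), transverse axis vertical; a² = 95, b² = 5.
c² = a² + b² = 100, so c = 10.
e = c/a = 10/√95 = 2√95/19.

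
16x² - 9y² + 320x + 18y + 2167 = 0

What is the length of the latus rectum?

Collect terms: 16(x² + 20x) -9(y² - 2y) = -2167
Complete the square in x and y: 16(x + 10)² -9(y - 1)² = -2167 + 1600 - 9 = -576
Divide by -576: (y - 1)²/64 - (x + 10)²/36 = 1
Hyperbola, center (-10, 1), transverse axis vertical; a² = 64, b² = 36.
Latus rectum length = 2b²/a = 2·36/8 = 9.

9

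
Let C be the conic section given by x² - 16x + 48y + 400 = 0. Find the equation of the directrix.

Only x is squared. Complete the square in x: (x - 8)² = -48(y + 7).
Vertex (8, -7); 4p = -48 so p = -12. Opens down.
Directrix is the horizontal line y = k − p = -7 − (-12) = 5.

y = 5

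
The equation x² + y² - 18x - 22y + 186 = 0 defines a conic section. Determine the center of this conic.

(9, 11)

(x² - 18x) + (y² - 22y) = -186
(x - 9)² + (y - 11)² = -186 + 81 + 121 = 16
So (x - 9)² + (y - 11)² = 16.
Circle centered at (9, 11) with r² = 16.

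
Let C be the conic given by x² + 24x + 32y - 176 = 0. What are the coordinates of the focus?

(-12, 2)

Only x is squared. Complete the square in x: (x + 12)² = -32(y - 10).
Vertex (-12, 10); 4p = -32 so p = -8. Opens down.
Focus is p units from the vertex along the axis: (h, k + p).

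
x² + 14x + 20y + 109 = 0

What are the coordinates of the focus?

(-7, -8)

Only x is squared. Complete the square in x: (x + 7)² = -20(y + 3).
Vertex (-7, -3); 4p = -20 so p = -5. Opens down.
Focus is p units from the vertex along the axis: (h, k + p).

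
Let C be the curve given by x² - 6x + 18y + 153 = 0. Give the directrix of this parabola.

Only x is squared. Complete the square in x: (x - 3)² = -18(y + 8).
Vertex (3, -8); 4p = -18 so p = -9/2. Opens down.
Directrix is the horizontal line y = k − p = -8 − (-9/2) = -7/2.

y = -7/2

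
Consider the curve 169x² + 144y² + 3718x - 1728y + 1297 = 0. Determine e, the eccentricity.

Group the x- and y-terms: 169(x² + 22x) + 144(y² - 12y) = -1297
Complete the square: 169(x + 11)² + 144(y - 6)² = -1297 + 20449 + 5184 = 24336
Divide by 24336: (x + 11)²/144 + (y - 6)²/169 = 1
Ellipse, center (-11, 6), major axis vertical; a² = 169, b² = 144.
c² = a² - b² = 25, so c = 5.
e = c/a = 5/13.

e = 5/13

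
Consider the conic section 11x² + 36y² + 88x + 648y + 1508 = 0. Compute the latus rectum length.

Collect terms: 11(x² + 8x) + 36(y² + 18y) = -1508
11(x + 4)² + 36(y + 9)² = -1508 + 176 + 2916 = 1584
Divide by 1584: (x + 4)²/144 + (y + 9)²/44 = 1
Ellipse, center (-4, -9), major axis horizontal; a² = 144, b² = 44.
Latus rectum length = 2b²/a = 2·44/12 = 22/3.

22/3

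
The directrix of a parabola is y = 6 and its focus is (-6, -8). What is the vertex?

The vertex is the midpoint between the focus and the directrix along the axis of symmetry.
Axis is vertical (directrix is horizontal). Vertex y-coordinate = (-8 + 6)/2 = -1; x-coordinate = -6.

(-6, -1)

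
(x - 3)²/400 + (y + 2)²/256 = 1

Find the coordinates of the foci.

Center (3, -2). The larger denominator 400 sits under the x-term, so the major axis is horizontal; a² = 400, b² = 256.
c² = a² - b² = 400 - 256 = 144, so c = 12.
Foci lie on the horizontal axis through the center: (h ± c, k).

(-9, -2) and (15, -2)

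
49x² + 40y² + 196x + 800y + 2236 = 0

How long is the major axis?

14

Group the x- and y-terms: 49(x² + 4x) + 40(y² + 20y) = -2236
49(x + 2)² + 40(y + 10)² = -2236 + 196 + 4000 = 1960
Divide through by 1960 to get (x + 2)²/40 + (y + 10)²/49 = 1.
Ellipse, center (-2, -10), major axis vertical; a² = 49, b² = 40.
a² = 49 so a = 7; the major axis has length 2a = 14.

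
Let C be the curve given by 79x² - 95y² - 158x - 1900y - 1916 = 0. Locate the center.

Collect terms: 79(x² - 2x) -95(y² + 20y) = 1916
Complete the square in x and y: 79(x - 1)² -95(y + 10)² = 1916 + 79 - 9500 = -7505
Divide by -7505: (y + 10)²/79 - (x - 1)²/95 = 1
Hyperbola with center (1, -10).

(1, -10)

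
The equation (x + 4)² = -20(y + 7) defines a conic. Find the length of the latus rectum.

Vertex (-4, -7); 4p = -20 so p = -5. Opens down.
Latus rectum length = |4p| = 20.

20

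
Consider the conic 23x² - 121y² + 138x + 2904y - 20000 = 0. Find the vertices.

(-14, 12) and (8, 12)

Collect terms: 23(x² + 6x) -121(y² - 24y) = 20000
Completing the square gives 23(x + 3)² -121(y - 12)² = 20000 + 207 - 17424 = 2783.
Divide by 2783: (x + 3)²/121 - (y - 12)²/23 = 1
Hyperbola, center (-3, 12), transverse axis horizontal; a² = 121, b² = 23.
a = 11. Vertices at (h ± a, k).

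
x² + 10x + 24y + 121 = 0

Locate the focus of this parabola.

(-5, -10)

Only x is squared. Complete the square in x: (x + 5)² = -24(y + 4).
Vertex (-5, -4); 4p = -24 so p = -6. Opens down.
Focus is p units from the vertex along the axis: (h, k + p).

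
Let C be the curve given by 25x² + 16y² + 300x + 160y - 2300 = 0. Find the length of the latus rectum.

25(x² + 12x) + 16(y² + 10y) = 2300
Completing the square gives 25(x + 6)² + 16(y + 5)² = 2300 + 900 + 400 = 3600.
Divide by 3600: (x + 6)²/144 + (y + 5)²/225 = 1
Ellipse, center (-6, -5), major axis vertical; a² = 225, b² = 144.
Latus rectum length = 2b²/a = 2·144/15 = 96/5.

96/5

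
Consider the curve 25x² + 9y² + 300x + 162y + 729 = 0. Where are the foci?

(-6, -17) and (-6, -1)

25(x² + 12x) + 9(y² + 18y) = -729
Complete the square in x and y: 25(x + 6)² + 9(y + 9)² = -729 + 900 + 729 = 900
Dividing both sides by 900: (x + 6)²/36 + (y + 9)²/100 = 1
Ellipse, center (-6, -9), major axis vertical; a² = 100, b² = 36.
c² = a² - b² = 100 - 36 = 64, so c = 8.
Foci lie on the vertical axis through the center: (h, k ± c).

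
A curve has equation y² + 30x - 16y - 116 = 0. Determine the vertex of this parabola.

(6, 8)

Only y is squared. Complete the square in y: (y - 8)² = -30(x - 6).
Vertex (6, 8); 4p = -30 so p = -15/2. Opens left.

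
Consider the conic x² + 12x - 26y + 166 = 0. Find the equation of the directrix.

y = -3/2

Only x is squared. Complete the square in x: (x + 6)² = 26(y - 5).
Vertex (-6, 5); 4p = 26 so p = 13/2. Opens up.
Directrix is the horizontal line y = k − p = 5 − (13/2) = -3/2.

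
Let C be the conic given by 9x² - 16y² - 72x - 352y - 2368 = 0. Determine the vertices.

(-4, -11) and (12, -11)

Group the x- and y-terms: 9(x² - 8x) -16(y² + 22y) = 2368
Complete the square: 9(x - 4)² -16(y + 11)² = 2368 + 144 - 1936 = 576
Divide by 576: (x - 4)²/64 - (y + 11)²/36 = 1
Hyperbola, center (4, -11), transverse axis horizontal; a² = 64, b² = 36.
a = 8. Vertices at (h ± a, k).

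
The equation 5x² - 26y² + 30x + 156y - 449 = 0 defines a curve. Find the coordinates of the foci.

(-3 - √62, 3) and (-3 + √62, 3)

Group: 5(x² + 6x) -26(y² - 6y) = 449
5(x + 3)² -26(y - 3)² = 449 + 45 - 234 = 260
Divide through by 260 to get (x + 3)²/52 - (y - 3)²/10 = 1.
Hyperbola, center (-3, 3), transverse axis horizontal; a² = 52, b² = 10.
c² = a² + b² = 52 + 10 = 62, so c = √62.
Foci lie on the horizontal axis through the center: (h ± c, k).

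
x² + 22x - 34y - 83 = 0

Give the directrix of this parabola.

y = -29/2

Only x is squared. Complete the square in x: (x + 11)² = 34(y + 6).
Vertex (-11, -6); 4p = 34 so p = 17/2. Opens up.
Directrix is the horizontal line y = k − p = -6 − (17/2) = -29/2.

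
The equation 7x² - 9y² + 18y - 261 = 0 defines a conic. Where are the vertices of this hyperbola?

Rearranging, 7x² -9(y² - 2y) = 261.
Complete the square: 7x² -9(y - 1)² = 261 + 0 - 9 = 252
Divide through by 252 to get x²/36 - (y - 1)²/28 = 1.
Hyperbola, center (0, 1), transverse axis horizontal; a² = 36, b² = 28.
a = 6. Vertices at (h ± a, k).

(-6, 1) and (6, 1)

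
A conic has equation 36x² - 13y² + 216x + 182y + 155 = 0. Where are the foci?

Collect terms: 36(x² + 6x) -13(y² - 14y) = -155
Completing the square gives 36(x + 3)² -13(y - 7)² = -155 + 324 - 637 = -468.
Dividing both sides by -468: (y - 7)²/36 - (x + 3)²/13 = 1
Hyperbola, center (-3, 7), transverse axis vertical; a² = 36, b² = 13.
c² = a² + b² = 36 + 13 = 49, so c = 7.
Foci lie on the vertical axis through the center: (h, k ± c).

(-3, 0) and (-3, 14)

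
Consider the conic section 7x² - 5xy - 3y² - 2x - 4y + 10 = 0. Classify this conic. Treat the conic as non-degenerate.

A = 7, B = -5, C = -3.
Discriminant B² − 4AC = (-5)² − 4·7·(-3) = 109.
B² − 4AC > 0 ⇒ hyperbola.

hyperbola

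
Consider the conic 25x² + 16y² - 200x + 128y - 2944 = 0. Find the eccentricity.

25(x² - 8x) + 16(y² + 8y) = 2944
Completing the square gives 25(x - 4)² + 16(y + 4)² = 2944 + 400 + 256 = 3600.
Divide by 3600: (x - 4)²/144 + (y + 4)²/225 = 1
Ellipse, center (4, -4), major axis vertical; a² = 225, b² = 144.
c² = a² - b² = 81, so c = 9.
e = c/a = 9/15 = 3/5.

e = 3/5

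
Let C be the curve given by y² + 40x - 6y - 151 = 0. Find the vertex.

(4, 3)

Only y is squared. Complete the square in y: (y - 3)² = -40(x - 4).
Vertex (4, 3); 4p = -40 so p = -10. Opens left.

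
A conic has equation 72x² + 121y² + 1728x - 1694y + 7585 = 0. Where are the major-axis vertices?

72(x² + 24x) + 121(y² - 14y) = -7585
Complete the square in x and y: 72(x + 12)² + 121(y - 7)² = -7585 + 10368 + 5929 = 8712
Dividing both sides by 8712: (x + 12)²/121 + (y - 7)²/72 = 1
Ellipse, center (-12, 7), major axis horizontal; a² = 121, b² = 72.
a = 11. Vertices at (h ± a, k).

(-23, 7) and (-1, 7)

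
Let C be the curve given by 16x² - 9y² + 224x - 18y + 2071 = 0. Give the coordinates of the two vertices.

(-7, -13) and (-7, 11)

Group: 16(x² + 14x) -9(y² + 2y) = -2071
Completing the square gives 16(x + 7)² -9(y + 1)² = -2071 + 784 - 9 = -1296.
Divide by -1296: (y + 1)²/144 - (x + 7)²/81 = 1
Hyperbola, center (-7, -1), transverse axis vertical; a² = 144, b² = 81.
a = 12. Vertices at (h, k ± a).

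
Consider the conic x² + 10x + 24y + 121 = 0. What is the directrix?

y = 2

Only x is squared. Complete the square in x: (x + 5)² = -24(y + 4).
Vertex (-5, -4); 4p = -24 so p = -6. Opens down.
Directrix is the horizontal line y = k − p = -4 − (-6) = 2.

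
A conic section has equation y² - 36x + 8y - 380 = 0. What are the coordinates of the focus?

Only y is squared. Complete the square in y: (y + 4)² = 36(x + 11).
Vertex (-11, -4); 4p = 36 so p = 9. Opens right.
Focus is p units from the vertex along the axis: (h + p, k).

(-2, -4)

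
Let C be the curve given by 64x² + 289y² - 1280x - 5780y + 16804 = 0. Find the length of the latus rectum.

Rearranging, 64(x² - 20x) + 289(y² - 20y) = -16804.
Complete the square in x and y: 64(x - 10)² + 289(y - 10)² = -16804 + 6400 + 28900 = 18496
Divide by 18496: (x - 10)²/289 + (y - 10)²/64 = 1
Ellipse, center (10, 10), major axis horizontal; a² = 289, b² = 64.
Latus rectum length = 2b²/a = 2·64/17 = 128/17.

128/17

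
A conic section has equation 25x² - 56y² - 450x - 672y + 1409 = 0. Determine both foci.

(9, -15) and (9, 3)

Rearranging, 25(x² - 18x) -56(y² + 12y) = -1409.
25(x - 9)² -56(y + 6)² = -1409 + 2025 - 2016 = -1400
Divide through by -1400 to get (y + 6)²/25 - (x - 9)²/56 = 1.
Hyperbola, center (9, -6), transverse axis vertical; a² = 25, b² = 56.
c² = a² + b² = 25 + 56 = 81, so c = 9.
Foci lie on the vertical axis through the center: (h, k ± c).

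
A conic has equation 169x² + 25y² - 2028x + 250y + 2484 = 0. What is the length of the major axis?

26

Collect terms: 169(x² - 12x) + 25(y² + 10y) = -2484
169(x - 6)² + 25(y + 5)² = -2484 + 6084 + 625 = 4225
Dividing both sides by 4225: (x - 6)²/25 + (y + 5)²/169 = 1
Ellipse, center (6, -5), major axis vertical; a² = 169, b² = 25.
a² = 169 so a = 13; the major axis has length 2a = 26.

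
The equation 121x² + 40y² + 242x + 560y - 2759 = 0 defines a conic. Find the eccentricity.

e = 9/11

121(x² + 2x) + 40(y² + 14y) = 2759
Complete the square: 121(x + 1)² + 40(y + 7)² = 2759 + 121 + 1960 = 4840
Divide by 4840: (x + 1)²/40 + (y + 7)²/121 = 1
Ellipse, center (-1, -7), major axis vertical; a² = 121, b² = 40.
c² = a² - b² = 81, so c = 9.
e = c/a = 9/11.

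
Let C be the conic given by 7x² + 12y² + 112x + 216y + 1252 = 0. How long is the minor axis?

Group the x- and y-terms: 7(x² + 16x) + 12(y² + 18y) = -1252
Complete the square: 7(x + 8)² + 12(y + 9)² = -1252 + 448 + 972 = 168
Divide by 168: (x + 8)²/24 + (y + 9)²/14 = 1
Ellipse, center (-8, -9), major axis horizontal; a² = 24, b² = 14.
b² = 14 so b = √14; the minor axis has length 2b = 2√14.

2√14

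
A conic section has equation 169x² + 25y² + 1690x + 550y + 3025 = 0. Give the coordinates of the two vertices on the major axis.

Rearranging, 169(x² + 10x) + 25(y² + 22y) = -3025.
169(x + 5)² + 25(y + 11)² = -3025 + 4225 + 3025 = 4225
Divide by 4225: (x + 5)²/25 + (y + 11)²/169 = 1
Ellipse, center (-5, -11), major axis vertical; a² = 169, b² = 25.
a = 13. Vertices at (h, k ± a).

(-5, -24) and (-5, 2)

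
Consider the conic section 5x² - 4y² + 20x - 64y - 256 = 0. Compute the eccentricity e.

e = 3/2

Rearranging, 5(x² + 4x) -4(y² + 16y) = 256.
Complete the square: 5(x + 2)² -4(y + 8)² = 256 + 20 - 256 = 20
Divide through by 20 to get (x + 2)²/4 - (y + 8)²/5 = 1.
Hyperbola, center (-2, -8), transverse axis horizontal; a² = 4, b² = 5.
c² = a² + b² = 9, so c = 3.
e = c/a = 3/2.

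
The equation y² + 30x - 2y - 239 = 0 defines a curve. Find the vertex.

Only y is squared. Complete the square in y: (y - 1)² = -30(x - 8).
Vertex (8, 1); 4p = -30 so p = -15/2. Opens left.

(8, 1)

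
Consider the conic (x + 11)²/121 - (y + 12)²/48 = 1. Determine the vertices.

(-22, -12) and (0, -12)

Center (-11, -12). The positive term is the x-term, so the transverse axis is horizontal; a² = 121, b² = 48.
a = 11. Vertices at (h ± a, k).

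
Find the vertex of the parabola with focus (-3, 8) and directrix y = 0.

(-3, 4)

The vertex is the midpoint between the focus and the directrix along the axis of symmetry.
Axis is vertical (directrix is horizontal). Vertex y-coordinate = (8 + 0)/2 = 4; x-coordinate = -3.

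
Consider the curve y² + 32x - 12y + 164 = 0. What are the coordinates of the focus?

(-12, 6)

Only y is squared. Complete the square in y: (y - 6)² = -32(x + 4).
Vertex (-4, 6); 4p = -32 so p = -8. Opens left.
Focus is p units from the vertex along the axis: (h + p, k).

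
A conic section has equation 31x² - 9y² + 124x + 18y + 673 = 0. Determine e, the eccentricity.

e = 2√310/31

Group the x- and y-terms: 31(x² + 4x) -9(y² - 2y) = -673
31(x + 2)² -9(y - 1)² = -673 + 124 - 9 = -558
Divide through by -558 to get (y - 1)²/62 - (x + 2)²/18 = 1.
Hyperbola, center (-2, 1), transverse axis vertical; a² = 62, b² = 18.
c² = a² + b² = 80, so c = 4√5.
e = c/a = 4√5/√62 = 2√310/31.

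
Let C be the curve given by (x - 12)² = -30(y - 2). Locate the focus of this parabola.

(12, -11/2)

Vertex (12, 2); 4p = -30 so p = -15/2. Opens down.
Focus is p units from the vertex along the axis: (h, k + p).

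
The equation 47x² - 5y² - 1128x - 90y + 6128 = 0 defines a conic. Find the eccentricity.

e = 2√65/5

Rearranging, 47(x² - 24x) -5(y² + 18y) = -6128.
47(x - 12)² -5(y + 9)² = -6128 + 6768 - 405 = 235
Dividing both sides by 235: (x - 12)²/5 - (y + 9)²/47 = 1
Hyperbola, center (12, -9), transverse axis horizontal; a² = 5, b² = 47.
c² = a² + b² = 52, so c = 2√13.
e = c/a = 2√13/√5 = 2√65/5.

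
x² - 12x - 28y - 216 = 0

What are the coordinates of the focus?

Only x is squared. Complete the square in x: (x - 6)² = 28(y + 9).
Vertex (6, -9); 4p = 28 so p = 7. Opens up.
Focus is p units from the vertex along the axis: (h, k + p).

(6, -2)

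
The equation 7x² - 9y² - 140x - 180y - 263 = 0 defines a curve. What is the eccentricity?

Collect terms: 7(x² - 20x) -9(y² + 20y) = 263
7(x - 10)² -9(y + 10)² = 263 + 700 - 900 = 63
Divide through by 63 to get (x - 10)²/9 - (y + 10)²/7 = 1.
Hyperbola, center (10, -10), transverse axis horizontal; a² = 9, b² = 7.
c² = a² + b² = 16, so c = 4.
e = c/a = 4/3.

e = 4/3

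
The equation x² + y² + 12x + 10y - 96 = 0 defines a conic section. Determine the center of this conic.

(-6, -5)

Group: (x² + 12x) + (y² + 10y) = 96
Complete the square in x and y: (x + 6)² + (y + 5)² = 96 + 36 + 25 = 157
So (x + 6)² + (y + 5)² = 157.
Circle centered at (-6, -5) with r² = 157.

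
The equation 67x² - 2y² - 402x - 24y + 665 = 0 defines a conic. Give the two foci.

Group: 67(x² - 6x) -2(y² + 12y) = -665
Complete the square in x and y: 67(x - 3)² -2(y + 6)² = -665 + 603 - 72 = -134
Dividing both sides by -134: (y + 6)²/67 - (x - 3)²/2 = 1
Hyperbola, center (3, -6), transverse axis vertical; a² = 67, b² = 2.
c² = a² + b² = 67 + 2 = 69, so c = √69.
Foci lie on the vertical axis through the center: (h, k ± c).

(3, -6 - √69) and (3, -6 + √69)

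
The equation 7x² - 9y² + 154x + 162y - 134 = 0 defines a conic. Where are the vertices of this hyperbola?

Group the x- and y-terms: 7(x² + 22x) -9(y² - 18y) = 134
Complete the square in x and y: 7(x + 11)² -9(y - 9)² = 134 + 847 - 729 = 252
Divide through by 252 to get (x + 11)²/36 - (y - 9)²/28 = 1.
Hyperbola, center (-11, 9), transverse axis horizontal; a² = 36, b² = 28.
a = 6. Vertices at (h ± a, k).

(-17, 9) and (-5, 9)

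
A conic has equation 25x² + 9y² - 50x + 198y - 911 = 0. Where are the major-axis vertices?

Rearranging, 25(x² - 2x) + 9(y² + 22y) = 911.
Completing the square gives 25(x - 1)² + 9(y + 11)² = 911 + 25 + 1089 = 2025.
Dividing both sides by 2025: (x - 1)²/81 + (y + 11)²/225 = 1
Ellipse, center (1, -11), major axis vertical; a² = 225, b² = 81.
a = 15. Vertices at (h, k ± a).

(1, -26) and (1, 4)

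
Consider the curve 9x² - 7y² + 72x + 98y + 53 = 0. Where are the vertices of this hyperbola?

Group: 9(x² + 8x) -7(y² - 14y) = -53
Completing the square gives 9(x + 4)² -7(y - 7)² = -53 + 144 - 343 = -252.
Dividing both sides by -252: (y - 7)²/36 - (x + 4)²/28 = 1
Hyperbola, center (-4, 7), transverse axis vertical; a² = 36, b² = 28.
a = 6. Vertices at (h, k ± a).

(-4, 1) and (-4, 13)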